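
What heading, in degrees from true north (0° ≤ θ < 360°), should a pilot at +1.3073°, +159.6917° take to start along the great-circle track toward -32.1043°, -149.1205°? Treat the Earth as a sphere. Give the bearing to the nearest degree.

129°

Δλ = -149.1205 − 159.6917 = -308.8122°; wrapped into (−180°, 180°]: 51.1878°.
θ = atan2( sin Δλ · cos φ₂ , cos φ₁ · sin φ₂ − sin φ₁ · cos φ₂ · cos Δλ )
  = atan2(0.66005, -0.54344) = 129.466° → normalised to [0°, 360°): 129.466°.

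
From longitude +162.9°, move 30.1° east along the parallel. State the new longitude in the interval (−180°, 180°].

-167.0°

Start at +162.9°; shift +30.1° → +193.0°.
+193.0° lies outside (−180°, 180°]; subtract 360° → -167.0°.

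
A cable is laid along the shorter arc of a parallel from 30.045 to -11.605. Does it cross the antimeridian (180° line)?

No

Signed shortest Δλ = ((-11.605 − 30.045 + 180) mod 360) − 180 = -41.65°.
Going west by 41.65° from +30.045° reaches -11.605° without touching 180°.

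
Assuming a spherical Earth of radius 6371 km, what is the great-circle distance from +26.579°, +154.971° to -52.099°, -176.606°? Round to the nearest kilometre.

Δλ = -176.606 − 154.971 = -331.577°; wrapped into (−180°, 180°]: 28.423°.
Δφ = -52.099 − 26.579 = -78.678°.
a = sin²(Δφ/2) + cos φ₁ · cos φ₂ · sin²(Δλ/2) = 0.434950.
c = 2·atan2(√a, √(1−a)) = 1.44033 rad → d = 6371·c ≈ 9176.33 km.

9176 km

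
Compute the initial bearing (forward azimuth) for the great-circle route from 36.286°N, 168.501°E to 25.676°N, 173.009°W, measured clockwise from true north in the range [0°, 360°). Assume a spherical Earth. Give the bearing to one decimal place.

118.7°

Δλ = -173.009 − 168.501 = -341.510°; wrapped into (−180°, 180°]: 18.490°.
θ = atan2( sin Δλ · cos φ₂ , cos φ₁ · sin φ₂ − sin φ₁ · cos φ₂ · cos Δλ )
  = atan2(0.28582, -0.15659) = 118.716° → normalised to [0°, 360°): 118.716°.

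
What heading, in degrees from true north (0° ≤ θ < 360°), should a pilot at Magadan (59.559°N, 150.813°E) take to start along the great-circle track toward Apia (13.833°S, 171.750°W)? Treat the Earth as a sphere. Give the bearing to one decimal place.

143.1°

Δλ = -171.750 − 150.813 = -322.563°; wrapped into (−180°, 180°]: 37.437°.
θ = atan2( sin Δλ · cos φ₂ , cos φ₁ · sin φ₂ − sin φ₁ · cos φ₂ · cos Δλ )
  = atan2(0.59026, -0.78585) = 143.089° → normalised to [0°, 360°): 143.089°.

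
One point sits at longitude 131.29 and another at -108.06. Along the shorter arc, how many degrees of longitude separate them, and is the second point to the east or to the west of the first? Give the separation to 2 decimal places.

120.65° east

Raw difference: -108.06 − 131.29 = -239.35°.
Normalise into (−180°, 180°]: -239.35° + 360° = 120.65°.
Positive ⇒ the second point lies to the east; separation 120.65°.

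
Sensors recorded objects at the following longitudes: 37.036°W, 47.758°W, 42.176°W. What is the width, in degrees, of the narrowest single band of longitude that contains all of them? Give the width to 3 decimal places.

10.722°

Sort the longitudes: -47.758°, -42.176°, -37.036°.
Eastward gaps between consecutive values (wrapping around): 5.582°, 5.140°, 349.278°.
Largest gap = 349.278° ⇒ minimal covering band is its complement: 360° − 349.278° = 10.722°.
Band runs from -47.758° eastward to -37.036°.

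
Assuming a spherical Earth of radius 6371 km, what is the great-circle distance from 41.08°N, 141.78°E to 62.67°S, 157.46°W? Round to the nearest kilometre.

Δλ = -157.46 − 141.78 = -299.24°; wrapped into (−180°, 180°]: 60.76°.
Δφ = -62.67 − 41.08 = -103.75°.
a = sin²(Δφ/2) + cos φ₁ · cos φ₂ · sin²(Δλ/2) = 0.707358.
c = 2·atan2(√a, √(1−a)) = 1.99843 rad → d = 6371·c ≈ 12731.97 km.

12732 km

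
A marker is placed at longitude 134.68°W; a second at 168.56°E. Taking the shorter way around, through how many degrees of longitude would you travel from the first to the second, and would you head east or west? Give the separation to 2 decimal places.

Raw difference: 168.56 − -134.68 = 303.24°.
Normalise into (−180°, 180°]: 303.24° − 360° = -56.76°.
Negative ⇒ the second point lies to the west; separation 56.76°.

56.76° west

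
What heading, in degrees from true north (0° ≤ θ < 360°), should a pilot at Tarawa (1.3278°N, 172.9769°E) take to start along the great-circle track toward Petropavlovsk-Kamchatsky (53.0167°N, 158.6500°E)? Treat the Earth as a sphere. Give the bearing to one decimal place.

Δλ = 158.6500 − 172.9769 = -14.3269°.
θ = atan2( sin Δλ · cos φ₂ , cos φ₁ · sin φ₂ − sin φ₁ · cos φ₂ · cos Δλ )
  = atan2(-0.14886, 0.78509) = -10.737° → normalised to [0°, 360°): 349.263°.

349.3°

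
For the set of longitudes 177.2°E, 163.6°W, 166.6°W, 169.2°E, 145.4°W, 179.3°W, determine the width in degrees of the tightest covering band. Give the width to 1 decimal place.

45.4°

Sort the longitudes: -179.3°, -166.6°, -163.6°, -145.4°, +169.2°, +177.2°.
Eastward gaps between consecutive values (wrapping around): 12.7°, 3.0°, 18.2°, 314.6°, 8.0°, 3.5°.
Largest gap = 314.6° ⇒ minimal covering band is its complement: 360° − 314.6° = 45.4°.
Band runs from +169.2° eastward to -145.4°, crossing the antimeridian.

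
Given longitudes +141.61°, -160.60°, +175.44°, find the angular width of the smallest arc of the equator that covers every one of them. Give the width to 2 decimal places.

Sort the longitudes: -160.60°, +141.61°, +175.44°.
Eastward gaps between consecutive values (wrapping around): 302.21°, 33.83°, 23.96°.
Largest gap = 302.21° ⇒ minimal covering band is its complement: 360° − 302.21° = 57.79°.
Band runs from +141.61° eastward to -160.60°, crossing the antimeridian.

57.79°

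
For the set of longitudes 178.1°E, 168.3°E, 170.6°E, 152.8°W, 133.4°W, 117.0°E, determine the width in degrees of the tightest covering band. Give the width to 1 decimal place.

Sort the longitudes: -152.8°, -133.4°, +117.0°, +168.3°, +170.6°, +178.1°.
Eastward gaps between consecutive values (wrapping around): 19.4°, 250.4°, 51.3°, 2.3°, 7.5°, 29.1°.
Largest gap = 250.4° ⇒ minimal covering band is its complement: 360° − 250.4° = 109.6°.
Band runs from +117.0° eastward to -133.4°, crossing the antimeridian.

109.6°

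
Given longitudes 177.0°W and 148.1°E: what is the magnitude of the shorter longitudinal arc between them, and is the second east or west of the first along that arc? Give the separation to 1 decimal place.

34.9° west

Raw difference: 148.1 − -177.0 = 325.1°.
Normalise into (−180°, 180°]: 325.1° − 360° = -34.9°.
Negative ⇒ the second point lies to the west; separation 34.9°.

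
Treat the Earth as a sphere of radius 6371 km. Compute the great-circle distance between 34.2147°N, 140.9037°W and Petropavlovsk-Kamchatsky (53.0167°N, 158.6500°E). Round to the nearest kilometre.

Δλ = 158.6500 − -140.9037 = 299.5537°; wrapped into (−180°, 180°]: -60.4463°.
Δφ = 53.0167 − 34.2147 = 18.8020°.
a = sin²(Δφ/2) + cos φ₁ · cos φ₂ · sin²(Δλ/2) = 0.152730.
c = 2·atan2(√a, √(1−a)) = 0.80302 rad → d = 6371·c ≈ 5116.02 km.

5116 km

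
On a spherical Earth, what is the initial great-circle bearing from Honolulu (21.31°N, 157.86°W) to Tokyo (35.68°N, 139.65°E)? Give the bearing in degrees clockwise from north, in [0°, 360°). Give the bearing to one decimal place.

Δλ = 139.65 − -157.86 = 297.51°; wrapped into (−180°, 180°]: -62.49°.
θ = atan2( sin Δλ · cos φ₂ , cos φ₁ · sin φ₂ − sin φ₁ · cos φ₂ · cos Δλ )
  = atan2(-0.72044, 0.40703) = -60.535° → normalised to [0°, 360°): 299.465°.

299.5°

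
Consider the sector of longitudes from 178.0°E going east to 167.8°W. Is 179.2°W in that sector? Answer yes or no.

Band width going east from +178.0° to -167.8°: ((-167.8 − 178.0) mod 360) = 14.2°.
Offset of -179.2° east of the west edge: ((-179.2 − 178.0) mod 360) = 2.8°.
2.8° ≤ 14.2° ⇒ inside.

Yes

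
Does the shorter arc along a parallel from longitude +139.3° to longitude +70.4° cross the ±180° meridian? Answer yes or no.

Signed shortest Δλ = ((70.4 − 139.3 + 180) mod 360) − 180 = -68.9°.
Going west by 68.9° from +139.3° reaches +70.4° without touching 180°.

No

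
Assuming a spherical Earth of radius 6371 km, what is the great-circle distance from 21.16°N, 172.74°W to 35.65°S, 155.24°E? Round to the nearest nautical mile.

3866 nmi

Δλ = 155.24 − -172.74 = 327.98°; wrapped into (−180°, 180°]: -32.02°.
Δφ = -35.65 − 21.16 = -56.81°.
a = sin²(Δφ/2) + cos φ₁ · cos φ₂ · sin²(Δλ/2) = 0.283936.
c = 2·atan2(√a, √(1−a)) = 1.12395 rad → d = 6371·c ≈ 7160.66 km ≈ 3866.45 nmi.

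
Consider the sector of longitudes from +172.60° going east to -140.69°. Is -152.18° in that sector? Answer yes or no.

Yes

Band width going east from +172.60° to -140.69°: ((-140.69 − 172.60) mod 360) = 46.71°.
Offset of -152.18° east of the west edge: ((-152.18 − 172.60) mod 360) = 35.22°.
35.22° ≤ 46.71° ⇒ inside.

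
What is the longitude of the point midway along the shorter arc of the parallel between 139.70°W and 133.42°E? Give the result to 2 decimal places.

176.86°E

Signed shortest Δλ from -139.70° to +133.42° is -86.88°.
Midpoint longitude = -139.70° + (-86.88°)/2 = -139.70° − 43.44° = -183.14°.
Normalise into (−180°, 180°]: +176.86°.
(The naïve average (-139.70 + +133.42)/2 = -3.14° is on the wrong side of the globe.)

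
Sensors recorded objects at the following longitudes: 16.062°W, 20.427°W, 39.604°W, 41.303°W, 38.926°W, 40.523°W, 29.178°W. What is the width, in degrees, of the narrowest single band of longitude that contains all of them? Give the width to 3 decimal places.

25.241°

Sort the longitudes: -41.303°, -40.523°, -39.604°, -38.926°, -29.178°, -20.427°, -16.062°.
Eastward gaps between consecutive values (wrapping around): 0.780°, 0.919°, 0.678°, 9.748°, 8.751°, 4.365°, 334.759°.
Largest gap = 334.759° ⇒ minimal covering band is its complement: 360° − 334.759° = 25.241°.
Band runs from -41.303° eastward to -16.062°.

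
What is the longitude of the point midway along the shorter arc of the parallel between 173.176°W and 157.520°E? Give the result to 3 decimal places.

Signed shortest Δλ from -173.176° to +157.520° is -29.304°.
Midpoint longitude = -173.176° + (-29.304°)/2 = -173.176° − 14.652° = -187.828°.
Normalise into (−180°, 180°]: +172.172°.
(The naïve average (-173.176 + +157.520)/2 = -7.828° is on the wrong side of the globe.)

172.172°E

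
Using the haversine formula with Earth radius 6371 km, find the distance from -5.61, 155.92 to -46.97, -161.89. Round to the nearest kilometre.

Δλ = -161.89 − 155.92 = -317.81°; wrapped into (−180°, 180°]: 42.19°.
Δφ = -46.97 − -5.61 = -41.36°.
a = sin²(Δφ/2) + cos φ₁ · cos φ₂ · sin²(Δλ/2) = 0.212685.
c = 2·atan2(√a, √(1−a)) = 0.95865 rad → d = 6371·c ≈ 6107.53 km.

6108 km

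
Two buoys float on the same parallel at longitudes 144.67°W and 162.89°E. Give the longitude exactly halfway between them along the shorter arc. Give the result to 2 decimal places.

Signed shortest Δλ from -144.67° to +162.89° is -52.44°.
Midpoint longitude = -144.67° + (-52.44°)/2 = -144.67° − 26.22° = -170.89°.
(The naïve average (-144.67 + +162.89)/2 = 9.11° is on the wrong side of the globe.)

170.89°W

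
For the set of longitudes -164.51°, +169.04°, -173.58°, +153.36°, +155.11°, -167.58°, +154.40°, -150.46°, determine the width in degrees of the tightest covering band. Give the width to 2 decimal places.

Sort the longitudes: -173.58°, -167.58°, -164.51°, -150.46°, +153.36°, +154.40°, +155.11°, +169.04°.
Eastward gaps between consecutive values (wrapping around): 6.00°, 3.07°, 14.05°, 303.82°, 1.04°, 0.71°, 13.93°, 17.38°.
Largest gap = 303.82° ⇒ minimal covering band is its complement: 360° − 303.82° = 56.18°.
Band runs from +153.36° eastward to -150.46°, crossing the antimeridian.

56.18°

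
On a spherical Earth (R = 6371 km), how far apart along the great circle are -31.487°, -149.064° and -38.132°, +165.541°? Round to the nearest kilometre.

Δλ = 165.541 − -149.064 = 314.605°; wrapped into (−180°, 180°]: -45.395°.
Δφ = -38.132 − -31.487 = -6.645°.
a = sin²(Δφ/2) + cos φ₁ · cos φ₂ · sin²(Δλ/2) = 0.103232.
c = 2·atan2(√a, √(1−a)) = 0.65420 rad → d = 6371·c ≈ 4167.89 km.

4168 km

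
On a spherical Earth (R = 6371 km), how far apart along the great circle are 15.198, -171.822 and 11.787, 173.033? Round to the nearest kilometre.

1680 km

Δλ = 173.033 − -171.822 = 344.855°; wrapped into (−180°, 180°]: -15.145°.
Δφ = 11.787 − 15.198 = -3.411°.
a = sin²(Δφ/2) + cos φ₁ · cos φ₂ · sin²(Δλ/2) = 0.017291.
c = 2·atan2(√a, √(1−a)) = 0.26376 rad → d = 6371·c ≈ 1680.39 km.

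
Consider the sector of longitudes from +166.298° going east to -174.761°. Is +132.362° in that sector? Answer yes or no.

No

Band width going east from +166.298° to -174.761°: ((-174.761 − 166.298) mod 360) = 18.941°.
Offset of +132.362° east of the west edge: ((132.362 − 166.298) mod 360) = 326.064°.
326.064° > 18.941° ⇒ outside.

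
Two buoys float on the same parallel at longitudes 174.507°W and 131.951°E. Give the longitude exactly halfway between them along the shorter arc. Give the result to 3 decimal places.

158.722°E

Signed shortest Δλ from -174.507° to +131.951° is -53.542°.
Midpoint longitude = -174.507° + (-53.542°)/2 = -174.507° − 26.771° = -201.278°.
Normalise into (−180°, 180°]: +158.722°.
(The naïve average (-174.507 + +131.951)/2 = -21.278° is on the wrong side of the globe.)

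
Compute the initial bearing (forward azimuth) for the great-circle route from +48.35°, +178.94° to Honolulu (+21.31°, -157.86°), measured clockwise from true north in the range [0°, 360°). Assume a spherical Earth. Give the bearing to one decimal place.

137.3°

Δλ = -157.86 − 178.94 = -336.80°; wrapped into (−180°, 180°]: 23.20°.
θ = atan2( sin Δλ · cos φ₂ , cos φ₁ · sin φ₂ − sin φ₁ · cos φ₂ · cos Δλ )
  = atan2(0.36701, -0.39832) = 137.343° → normalised to [0°, 360°): 137.343°.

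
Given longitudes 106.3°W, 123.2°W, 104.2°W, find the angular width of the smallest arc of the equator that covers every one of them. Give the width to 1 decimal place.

19.0°

Sort the longitudes: -123.2°, -106.3°, -104.2°.
Eastward gaps between consecutive values (wrapping around): 16.9°, 2.1°, 341.0°.
Largest gap = 341.0° ⇒ minimal covering band is its complement: 360° − 341.0° = 19.0°.
Band runs from -123.2° eastward to -104.2°.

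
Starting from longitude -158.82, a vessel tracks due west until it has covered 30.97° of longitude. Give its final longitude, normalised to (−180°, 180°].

Start at -158.82°; shift −30.97° → -189.79°.
-189.79° lies outside (−180°, 180°]; add 360° → +170.21°.

+170.21°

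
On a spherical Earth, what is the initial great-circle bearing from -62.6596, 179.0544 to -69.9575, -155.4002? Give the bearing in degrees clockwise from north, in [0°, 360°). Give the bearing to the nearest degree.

Δλ = -155.4002 − 179.0544 = -334.4546°; wrapped into (−180°, 180°]: 25.5454°.
θ = atan2( sin Δλ · cos φ₂ , cos φ₁ · sin φ₂ − sin φ₁ · cos φ₂ · cos Δλ )
  = atan2(0.14779, -0.15679) = 136.693° → normalised to [0°, 360°): 136.693°.

137°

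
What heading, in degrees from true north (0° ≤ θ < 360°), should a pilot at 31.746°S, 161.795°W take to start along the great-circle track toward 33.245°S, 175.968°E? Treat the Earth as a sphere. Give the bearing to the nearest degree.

259°

Δλ = 175.968 − -161.795 = 337.763°; wrapped into (−180°, 180°]: -22.237°.
θ = atan2( sin Δλ · cos φ₂ , cos φ₁ · sin φ₂ − sin φ₁ · cos φ₂ · cos Δλ )
  = atan2(-0.31650, -0.05889) = -100.540° → normalised to [0°, 360°): 259.460°.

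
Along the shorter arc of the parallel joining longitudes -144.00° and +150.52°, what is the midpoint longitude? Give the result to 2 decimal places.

-176.74°

Signed shortest Δλ from -144.00° to +150.52° is -65.48°.
Midpoint longitude = -144.00° + (-65.48°)/2 = -144.00° − 32.74° = -176.74°.
(The naïve average (-144.00 + +150.52)/2 = 3.26° is on the wrong side of the globe.)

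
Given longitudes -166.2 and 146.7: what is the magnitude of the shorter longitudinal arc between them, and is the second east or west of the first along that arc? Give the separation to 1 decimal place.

47.1° west

Raw difference: 146.7 − -166.2 = 312.9°.
Normalise into (−180°, 180°]: 312.9° − 360° = -47.1°.
Negative ⇒ the second point lies to the west; separation 47.1°.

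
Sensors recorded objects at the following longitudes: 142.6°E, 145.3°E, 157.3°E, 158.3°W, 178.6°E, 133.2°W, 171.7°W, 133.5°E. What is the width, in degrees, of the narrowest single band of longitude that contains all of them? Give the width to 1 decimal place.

Sort the longitudes: -171.7°, -158.3°, -133.2°, +133.5°, +142.6°, +145.3°, +157.3°, +178.6°.
Eastward gaps between consecutive values (wrapping around): 13.4°, 25.1°, 266.7°, 9.1°, 2.7°, 12.0°, 21.3°, 9.7°.
Largest gap = 266.7° ⇒ minimal covering band is its complement: 360° − 266.7° = 93.3°.
Band runs from +133.5° eastward to -133.2°, crossing the antimeridian.

93.3°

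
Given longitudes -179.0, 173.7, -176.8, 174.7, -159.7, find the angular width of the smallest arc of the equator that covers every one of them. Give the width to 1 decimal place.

Sort the longitudes: -179.0°, -176.8°, -159.7°, +173.7°, +174.7°.
Eastward gaps between consecutive values (wrapping around): 2.2°, 17.1°, 333.4°, 1.0°, 6.3°.
Largest gap = 333.4° ⇒ minimal covering band is its complement: 360° − 333.4° = 26.6°.
Band runs from +173.7° eastward to -159.7°, crossing the antimeridian.

26.6°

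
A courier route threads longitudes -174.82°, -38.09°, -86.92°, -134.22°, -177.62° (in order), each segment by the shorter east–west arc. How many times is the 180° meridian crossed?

Leg 1: -174.82° → -38.09°, shortest Δλ = 136.73° (east) — does not cross 180°.
Leg 2: -38.09° → -86.92°, shortest Δλ = -48.83° (west) — does not cross 180°.
Leg 3: -86.92° → -134.22°, shortest Δλ = -47.3° (west) — does not cross 180°.
Leg 4: -134.22° → -177.62°, shortest Δλ = -43.4° (west) — does not cross 180°.
Total crossings: 0.

0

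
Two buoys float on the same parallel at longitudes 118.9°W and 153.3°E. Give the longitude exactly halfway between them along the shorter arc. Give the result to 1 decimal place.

Signed shortest Δλ from -118.9° to +153.3° is -87.8°.
Midpoint longitude = -118.9° + (-87.8°)/2 = -118.9° − 43.9° = -162.8°.
(The naïve average (-118.9 + +153.3)/2 = 17.2° is on the wrong side of the globe.)

162.8°W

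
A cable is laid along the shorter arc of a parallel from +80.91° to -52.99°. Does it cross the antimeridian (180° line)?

No

Signed shortest Δλ = ((-52.99 − 80.91 + 180) mod 360) − 180 = -133.9°.
Going west by 133.9° from +80.91° reaches -52.99° without touching 180°.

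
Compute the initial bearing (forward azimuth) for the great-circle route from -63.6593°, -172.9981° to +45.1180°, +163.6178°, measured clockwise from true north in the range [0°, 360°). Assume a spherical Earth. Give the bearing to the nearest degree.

343°

Δλ = 163.6178 − -172.9981 = 336.6159°; wrapped into (−180°, 180°]: -23.3841°.
θ = atan2( sin Δλ · cos φ₂ , cos φ₁ · sin φ₂ − sin φ₁ · cos φ₂ · cos Δλ )
  = atan2(-0.28007, 0.89484) = -17.379° → normalised to [0°, 360°): 342.621°.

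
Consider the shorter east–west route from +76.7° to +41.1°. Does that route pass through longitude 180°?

Signed shortest Δλ = ((41.1 − 76.7 + 180) mod 360) − 180 = -35.6°.
Going west by 35.6° from +76.7° reaches +41.1° without touching 180°.

No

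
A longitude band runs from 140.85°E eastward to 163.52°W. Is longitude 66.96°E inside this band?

Band width going east from +140.85° to -163.52°: ((-163.52 − 140.85) mod 360) = 55.63°.
Offset of +66.96° east of the west edge: ((66.96 − 140.85) mod 360) = 286.11°.
286.11° > 55.63° ⇒ outside.

No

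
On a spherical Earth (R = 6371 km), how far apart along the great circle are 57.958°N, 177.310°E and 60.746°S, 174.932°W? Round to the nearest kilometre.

13217 km

Δλ = -174.932 − 177.310 = -352.242°; wrapped into (−180°, 180°]: 7.758°.
Δφ = -60.746 − 57.958 = -118.704°.
a = sin²(Δφ/2) + cos φ₁ · cos φ₂ · sin²(Δλ/2) = 0.741329.
c = 2·atan2(√a, √(1−a)) = 2.07448 rad → d = 6371·c ≈ 13216.53 km.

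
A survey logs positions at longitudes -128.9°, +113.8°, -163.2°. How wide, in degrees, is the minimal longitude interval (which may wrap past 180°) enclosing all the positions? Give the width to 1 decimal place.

117.3°

Sort the longitudes: -163.2°, -128.9°, +113.8°.
Eastward gaps between consecutive values (wrapping around): 34.3°, 242.7°, 83.0°.
Largest gap = 242.7° ⇒ minimal covering band is its complement: 360° − 242.7° = 117.3°.
Band runs from +113.8° eastward to -128.9°, crossing the antimeridian.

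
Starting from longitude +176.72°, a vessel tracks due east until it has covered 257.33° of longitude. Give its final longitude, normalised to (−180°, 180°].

+74.05°

Start at +176.72°; shift +257.33° → +434.05°.
+434.05° lies outside (−180°, 180°]; subtract 360° → +74.05°.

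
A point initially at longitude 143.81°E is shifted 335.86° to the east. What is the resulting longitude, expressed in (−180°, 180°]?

Start at +143.81°; shift +335.86° → +479.67°.
+479.67° lies outside (−180°, 180°]; subtract 360° → +119.67°.

119.67°E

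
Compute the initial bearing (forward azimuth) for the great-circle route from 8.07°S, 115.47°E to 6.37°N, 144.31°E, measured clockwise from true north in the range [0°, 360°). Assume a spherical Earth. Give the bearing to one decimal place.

Δλ = 144.31 − 115.47 = 28.84°.
θ = atan2( sin Δλ · cos φ₂ , cos φ₁ · sin φ₂ − sin φ₁ · cos φ₂ · cos Δλ )
  = atan2(0.47939, 0.23206) = 64.169° → normalised to [0°, 360°): 64.169°.

64.2°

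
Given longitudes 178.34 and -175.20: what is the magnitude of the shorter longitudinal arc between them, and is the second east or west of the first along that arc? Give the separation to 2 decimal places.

6.46° east

Raw difference: -175.20 − 178.34 = -353.54°.
Normalise into (−180°, 180°]: -353.54° + 360° = 6.46°.
Positive ⇒ the second point lies to the east; separation 6.46°.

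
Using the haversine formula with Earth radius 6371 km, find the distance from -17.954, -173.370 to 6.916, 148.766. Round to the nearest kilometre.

4992 km

Δλ = 148.766 − -173.370 = 322.136°; wrapped into (−180°, 180°]: -37.864°.
Δφ = 6.916 − -17.954 = 24.870°.
a = sin²(Δφ/2) + cos φ₁ · cos φ₂ · sin²(Δλ/2) = 0.145778.
c = 2·atan2(√a, √(1−a)) = 0.78351 rad → d = 6371·c ≈ 4991.72 km.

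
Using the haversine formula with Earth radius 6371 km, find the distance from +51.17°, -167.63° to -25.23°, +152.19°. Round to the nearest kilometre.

9361 km

Δλ = 152.19 − -167.63 = 319.82°; wrapped into (−180°, 180°]: -40.18°.
Δφ = -25.23 − 51.17 = -76.40°.
a = sin²(Δφ/2) + cos φ₁ · cos φ₂ · sin²(Δλ/2) = 0.449352.
c = 2·atan2(√a, √(1−a)) = 1.46933 rad → d = 6371·c ≈ 9361.08 km.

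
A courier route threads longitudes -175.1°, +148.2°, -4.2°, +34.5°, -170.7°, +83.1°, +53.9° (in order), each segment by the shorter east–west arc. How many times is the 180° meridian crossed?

Leg 1: -175.1° → +148.2°, shortest Δλ = -36.7° (west) — crosses 180°.
Leg 2: +148.2° → -4.2°, shortest Δλ = -152.4° (west) — does not cross 180°.
Leg 3: -4.2° → +34.5°, shortest Δλ = 38.7° (east) — does not cross 180°.
Leg 4: +34.5° → -170.7°, shortest Δλ = 154.8° (east) — crosses 180°.
Leg 5: -170.7° → +83.1°, shortest Δλ = -106.2° (west) — crosses 180°.
Leg 6: +83.1° → +53.9°, shortest Δλ = -29.2° (west) — does not cross 180°.
Total crossings: 3.

3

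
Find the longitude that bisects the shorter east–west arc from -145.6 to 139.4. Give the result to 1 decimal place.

+176.9°

Signed shortest Δλ from -145.6° to +139.4° is -75.0°.
Midpoint longitude = -145.6° + (-75.0°)/2 = -145.6° − 37.5° = -183.1°.
Normalise into (−180°, 180°]: +176.9°.
(The naïve average (-145.6 + +139.4)/2 = -3.1° is on the wrong side of the globe.)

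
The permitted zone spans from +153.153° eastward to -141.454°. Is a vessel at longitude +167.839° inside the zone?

Yes

Band width going east from +153.153° to -141.454°: ((-141.454 − 153.153) mod 360) = 65.393°.
Offset of +167.839° east of the west edge: ((167.839 − 153.153) mod 360) = 14.686°.
14.686° ≤ 65.393° ⇒ inside.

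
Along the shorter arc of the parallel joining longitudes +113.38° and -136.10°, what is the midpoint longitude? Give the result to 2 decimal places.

+168.64°

Signed shortest Δλ from +113.38° to -136.10° is +110.52°.
Midpoint longitude = +113.38° + (+110.52°)/2 = +113.38° + 55.26° = +168.64°.
(The naïve average (+113.38 + -136.10)/2 = -11.36° is on the wrong side of the globe.)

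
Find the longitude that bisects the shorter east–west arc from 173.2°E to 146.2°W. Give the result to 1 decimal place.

166.5°W

Signed shortest Δλ from +173.2° to -146.2° is +40.6°.
Midpoint longitude = +173.2° + (+40.6°)/2 = +173.2° + 20.3° = +193.5°.
Normalise into (−180°, 180°]: -166.5°.
(The naïve average (+173.2 + -146.2)/2 = 13.5° is on the wrong side of the globe.)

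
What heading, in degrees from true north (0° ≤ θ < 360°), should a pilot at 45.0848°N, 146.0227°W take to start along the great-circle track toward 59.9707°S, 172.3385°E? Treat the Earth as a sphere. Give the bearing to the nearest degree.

Δλ = 172.3385 − -146.0227 = 318.3612°; wrapped into (−180°, 180°]: -41.6388°.
θ = atan2( sin Δλ · cos φ₂ , cos φ₁ · sin φ₂ − sin φ₁ · cos φ₂ · cos Δλ )
  = atan2(-0.33251, -0.87614) = -159.217° → normalised to [0°, 360°): 200.783°.

201°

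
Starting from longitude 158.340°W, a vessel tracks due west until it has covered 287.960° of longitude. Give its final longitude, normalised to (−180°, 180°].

86.300°W

Start at -158.340°; shift −287.960° → -446.300°.
-446.300° lies outside (−180°, 180°]; add 360° → -86.300°.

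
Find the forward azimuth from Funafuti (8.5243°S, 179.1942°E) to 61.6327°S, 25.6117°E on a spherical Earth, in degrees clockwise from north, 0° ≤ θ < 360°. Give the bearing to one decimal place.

Δλ = 25.6117 − 179.1942 = -153.5825°.
θ = atan2( sin Δλ · cos φ₂ , cos φ₁ · sin φ₂ − sin φ₁ · cos φ₂ · cos Δλ )
  = atan2(-0.21139, -0.93327) = -167.238° → normalised to [0°, 360°): 192.762°.

192.8°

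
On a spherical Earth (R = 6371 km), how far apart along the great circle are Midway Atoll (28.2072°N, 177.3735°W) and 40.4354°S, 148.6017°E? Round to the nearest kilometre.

8402 km

Δλ = 148.6017 − -177.3735 = 325.9752°; wrapped into (−180°, 180°]: -34.0248°.
Δφ = -40.4354 − 28.2072 = -68.6426°.
a = sin²(Δφ/2) + cos φ₁ · cos φ₂ · sin²(Δλ/2) = 0.375325.
c = 2·atan2(√a, √(1−a)) = 1.31879 rad → d = 6371·c ≈ 8402.00 km.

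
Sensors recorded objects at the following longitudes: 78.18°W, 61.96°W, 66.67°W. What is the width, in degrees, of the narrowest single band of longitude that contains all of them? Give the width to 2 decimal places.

Sort the longitudes: -78.18°, -66.67°, -61.96°.
Eastward gaps between consecutive values (wrapping around): 11.51°, 4.71°, 343.78°.
Largest gap = 343.78° ⇒ minimal covering band is its complement: 360° − 343.78° = 16.22°.
Band runs from -78.18° eastward to -61.96°.

16.22°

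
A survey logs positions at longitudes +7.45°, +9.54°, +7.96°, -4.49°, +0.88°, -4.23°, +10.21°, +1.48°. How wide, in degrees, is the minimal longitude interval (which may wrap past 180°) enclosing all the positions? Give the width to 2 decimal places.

14.70°

Sort the longitudes: -4.49°, -4.23°, +0.88°, +1.48°, +7.45°, +7.96°, +9.54°, +10.21°.
Eastward gaps between consecutive values (wrapping around): 0.26°, 5.11°, 0.60°, 5.97°, 0.51°, 1.58°, 0.67°, 345.30°.
Largest gap = 345.30° ⇒ minimal covering band is its complement: 360° − 345.30° = 14.70°.
Band runs from -4.49° eastward to +10.21°.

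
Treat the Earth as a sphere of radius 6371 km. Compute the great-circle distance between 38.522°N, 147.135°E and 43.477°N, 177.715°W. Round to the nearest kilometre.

Δλ = -177.715 − 147.135 = -324.850°; wrapped into (−180°, 180°]: 35.150°.
Δφ = 43.477 − 38.522 = 4.955°.
a = sin²(Δφ/2) + cos φ₁ · cos φ₂ · sin²(Δλ/2) = 0.053632.
c = 2·atan2(√a, √(1−a)) = 0.46741 rad → d = 6371·c ≈ 2977.89 km.

2978 km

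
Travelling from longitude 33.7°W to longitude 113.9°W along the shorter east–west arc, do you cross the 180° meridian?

No

Signed shortest Δλ = ((-113.9 − -33.7 + 180) mod 360) − 180 = -80.2°.
Going west by 80.2° from -33.7° reaches -113.9° without touching 180°.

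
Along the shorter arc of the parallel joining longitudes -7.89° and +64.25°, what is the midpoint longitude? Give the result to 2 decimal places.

+28.18°

Signed shortest Δλ from -7.89° to +64.25° is +72.14°.
Midpoint longitude = -7.89° + (+72.14°)/2 = -7.89° + 36.07° = +28.18°.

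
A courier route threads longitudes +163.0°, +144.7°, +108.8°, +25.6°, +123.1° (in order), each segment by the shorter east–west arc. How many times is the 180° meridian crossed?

Leg 1: +163.0° → +144.7°, shortest Δλ = -18.3° (west) — does not cross 180°.
Leg 2: +144.7° → +108.8°, shortest Δλ = -35.9° (west) — does not cross 180°.
Leg 3: +108.8° → +25.6°, shortest Δλ = -83.2° (west) — does not cross 180°.
Leg 4: +25.6° → +123.1°, shortest Δλ = 97.5° (east) — does not cross 180°.
Total crossings: 0.

0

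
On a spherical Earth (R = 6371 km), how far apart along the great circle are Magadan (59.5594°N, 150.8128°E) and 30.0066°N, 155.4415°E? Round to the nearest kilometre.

Δλ = 155.4415 − 150.8128 = 4.6287°.
Δφ = 30.0066 − 59.5594 = -29.5528°.
a = sin²(Δφ/2) + cos φ₁ · cos φ₂ · sin²(Δλ/2) = 0.065765.
c = 2·atan2(√a, √(1−a)) = 0.51869 rad → d = 6371·c ≈ 3304.56 km.

3305 km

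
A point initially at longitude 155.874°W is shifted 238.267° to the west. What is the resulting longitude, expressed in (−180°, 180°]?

34.141°W

Start at -155.874°; shift −238.267° → -394.141°.
-394.141° lies outside (−180°, 180°]; add 360° → -34.141°.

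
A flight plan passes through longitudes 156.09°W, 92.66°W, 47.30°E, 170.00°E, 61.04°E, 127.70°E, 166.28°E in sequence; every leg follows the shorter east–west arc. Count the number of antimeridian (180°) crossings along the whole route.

0

Leg 1: -156.09° → -92.66°, shortest Δλ = 63.43° (east) — does not cross 180°.
Leg 2: -92.66° → +47.30°, shortest Δλ = 139.96° (east) — does not cross 180°.
Leg 3: +47.30° → +170.00°, shortest Δλ = 122.7° (east) — does not cross 180°.
Leg 4: +170.00° → +61.04°, shortest Δλ = -108.96° (west) — does not cross 180°.
Leg 5: +61.04° → +127.70°, shortest Δλ = 66.66° (east) — does not cross 180°.
Leg 6: +127.70° → +166.28°, shortest Δλ = 38.58° (east) — does not cross 180°.
Total crossings: 0.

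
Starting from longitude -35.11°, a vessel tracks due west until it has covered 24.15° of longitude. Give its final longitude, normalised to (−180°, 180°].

Start at -35.11°; shift −24.15° → -59.26°.
-59.26° already lies in (−180°, 180°].

-59.26°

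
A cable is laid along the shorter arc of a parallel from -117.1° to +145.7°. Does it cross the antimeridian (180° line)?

Naïve |145.7 − -117.1| = 262.8° > 180°, so the shorter arc goes the other way round — across 180°.
Signed shortest Δλ = ((145.7 − -117.1 + 180) mod 360) − 180 = -97.2°.
Going west by 97.2° from -117.1° passes through 180° before reaching +145.7°.

Yes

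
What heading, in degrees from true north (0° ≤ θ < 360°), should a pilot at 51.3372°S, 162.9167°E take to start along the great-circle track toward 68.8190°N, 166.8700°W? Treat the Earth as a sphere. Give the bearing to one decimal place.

Δλ = -166.8700 − 162.9167 = -329.7867°; wrapped into (−180°, 180°]: 30.2133°.
θ = atan2( sin Δλ · cos φ₂ , cos φ₁ · sin φ₂ − sin φ₁ · cos φ₂ · cos Δλ )
  = atan2(0.18182, 0.82633) = 12.409° → normalised to [0°, 360°): 12.409°.

12.4°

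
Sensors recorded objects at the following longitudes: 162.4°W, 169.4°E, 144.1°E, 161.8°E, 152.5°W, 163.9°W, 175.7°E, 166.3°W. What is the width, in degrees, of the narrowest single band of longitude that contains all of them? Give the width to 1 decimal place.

63.4°

Sort the longitudes: -166.3°, -163.9°, -162.4°, -152.5°, +144.1°, +161.8°, +169.4°, +175.7°.
Eastward gaps between consecutive values (wrapping around): 2.4°, 1.5°, 9.9°, 296.6°, 17.7°, 7.6°, 6.3°, 18.0°.
Largest gap = 296.6° ⇒ minimal covering band is its complement: 360° − 296.6° = 63.4°.
Band runs from +144.1° eastward to -152.5°, crossing the antimeridian.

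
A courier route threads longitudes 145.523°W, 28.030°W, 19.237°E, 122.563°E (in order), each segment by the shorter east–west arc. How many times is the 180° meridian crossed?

Leg 1: -145.523° → -28.030°, shortest Δλ = 117.493° (east) — does not cross 180°.
Leg 2: -28.030° → +19.237°, shortest Δλ = 47.267° (east) — does not cross 180°.
Leg 3: +19.237° → +122.563°, shortest Δλ = 103.326° (east) — does not cross 180°.
Total crossings: 0.

0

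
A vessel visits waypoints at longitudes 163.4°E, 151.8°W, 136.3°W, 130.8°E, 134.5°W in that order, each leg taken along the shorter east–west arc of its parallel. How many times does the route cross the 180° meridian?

3

Leg 1: +163.4° → -151.8°, shortest Δλ = 44.8° (east) — crosses 180°.
Leg 2: -151.8° → -136.3°, shortest Δλ = 15.5° (east) — does not cross 180°.
Leg 3: -136.3° → +130.8°, shortest Δλ = -92.9° (west) — crosses 180°.
Leg 4: +130.8° → -134.5°, shortest Δλ = 94.7° (east) — crosses 180°.
Total crossings: 3.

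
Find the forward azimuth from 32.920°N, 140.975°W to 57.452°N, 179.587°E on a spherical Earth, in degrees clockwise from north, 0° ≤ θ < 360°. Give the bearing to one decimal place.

324.6°

Δλ = 179.587 − -140.975 = 320.562°; wrapped into (−180°, 180°]: -39.438°.
θ = atan2( sin Δλ · cos φ₂ , cos φ₁ · sin φ₂ − sin φ₁ · cos φ₂ · cos Δλ )
  = atan2(-0.34176, 0.48177) = -35.351° → normalised to [0°, 360°): 324.649°.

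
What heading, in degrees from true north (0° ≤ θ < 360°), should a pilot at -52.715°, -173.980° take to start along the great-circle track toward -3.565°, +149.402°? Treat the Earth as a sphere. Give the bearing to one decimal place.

315.2°

Δλ = 149.402 − -173.980 = 323.382°; wrapped into (−180°, 180°]: -36.618°.
θ = atan2( sin Δλ · cos φ₂ , cos φ₁ · sin φ₂ − sin φ₁ · cos φ₂ · cos Δλ )
  = atan2(-0.59532, 0.59969) = -44.790° → normalised to [0°, 360°): 315.210°.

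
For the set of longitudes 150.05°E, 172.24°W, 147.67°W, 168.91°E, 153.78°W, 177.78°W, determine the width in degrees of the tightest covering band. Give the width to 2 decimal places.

62.28°

Sort the longitudes: -177.78°, -172.24°, -153.78°, -147.67°, +150.05°, +168.91°.
Eastward gaps between consecutive values (wrapping around): 5.54°, 18.46°, 6.11°, 297.72°, 18.86°, 13.31°.
Largest gap = 297.72° ⇒ minimal covering band is its complement: 360° − 297.72° = 62.28°.
Band runs from +150.05° eastward to -147.67°, crossing the antimeridian.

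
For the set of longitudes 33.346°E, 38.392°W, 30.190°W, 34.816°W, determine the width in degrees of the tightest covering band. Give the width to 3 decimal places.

71.738°

Sort the longitudes: -38.392°, -34.816°, -30.190°, +33.346°.
Eastward gaps between consecutive values (wrapping around): 3.576°, 4.626°, 63.536°, 288.262°.
Largest gap = 288.262° ⇒ minimal covering band is its complement: 360° − 288.262° = 71.738°.
Band runs from -38.392° eastward to +33.346°.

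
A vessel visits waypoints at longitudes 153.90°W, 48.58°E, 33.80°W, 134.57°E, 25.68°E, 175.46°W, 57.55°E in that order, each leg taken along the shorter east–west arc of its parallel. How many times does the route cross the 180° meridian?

3

Leg 1: -153.90° → +48.58°, shortest Δλ = -157.52° (west) — crosses 180°.
Leg 2: +48.58° → -33.80°, shortest Δλ = -82.38° (west) — does not cross 180°.
Leg 3: -33.80° → +134.57°, shortest Δλ = 168.37° (east) — does not cross 180°.
Leg 4: +134.57° → +25.68°, shortest Δλ = -108.89° (west) — does not cross 180°.
Leg 5: +25.68° → -175.46°, shortest Δλ = 158.86° (east) — crosses 180°.
Leg 6: -175.46° → +57.55°, shortest Δλ = -126.99° (west) — crosses 180°.
Total crossings: 3.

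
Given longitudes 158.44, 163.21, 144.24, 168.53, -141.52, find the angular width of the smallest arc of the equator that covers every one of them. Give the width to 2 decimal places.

Sort the longitudes: -141.52°, +144.24°, +158.44°, +163.21°, +168.53°.
Eastward gaps between consecutive values (wrapping around): 285.76°, 14.20°, 4.77°, 5.32°, 49.95°.
Largest gap = 285.76° ⇒ minimal covering band is its complement: 360° − 285.76° = 74.24°.
Band runs from +144.24° eastward to -141.52°, crossing the antimeridian.

74.24°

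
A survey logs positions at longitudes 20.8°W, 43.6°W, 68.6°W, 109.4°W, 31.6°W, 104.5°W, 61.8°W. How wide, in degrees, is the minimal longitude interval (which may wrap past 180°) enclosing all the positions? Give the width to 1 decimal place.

88.6°

Sort the longitudes: -109.4°, -104.5°, -68.6°, -61.8°, -43.6°, -31.6°, -20.8°.
Eastward gaps between consecutive values (wrapping around): 4.9°, 35.9°, 6.8°, 18.2°, 12.0°, 10.8°, 271.4°.
Largest gap = 271.4° ⇒ minimal covering band is its complement: 360° − 271.4° = 88.6°.
Band runs from -109.4° eastward to -20.8°.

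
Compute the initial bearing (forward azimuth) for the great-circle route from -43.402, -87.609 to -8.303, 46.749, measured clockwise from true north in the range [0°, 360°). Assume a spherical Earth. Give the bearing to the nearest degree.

129°

Δλ = 46.749 − -87.609 = 134.358°.
θ = atan2( sin Δλ · cos φ₂ , cos φ₁ · sin φ₂ − sin φ₁ · cos φ₂ · cos Δλ )
  = atan2(0.70749, -0.58027) = 129.358° → normalised to [0°, 360°): 129.358°.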